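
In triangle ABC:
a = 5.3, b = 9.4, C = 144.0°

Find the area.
Two sides and the included angle (SAS): A = ½·a·b·sin(C) = ½·5.3·9.4·sin(144.0°)
sin(144.0°) ≈ 0.587785
A ≈ ½·49.82·0.587785 = 24.91·0.587785 ≈ 14.6417

Area = 14.64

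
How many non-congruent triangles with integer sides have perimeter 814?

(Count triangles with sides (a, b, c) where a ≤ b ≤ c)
Let a ≤ b ≤ c with a + b + c = 814. The only binding inequality is a + b > c, i.e. 814 − c > c, so c < 814/2; and c ≥ 814/3 since c is the largest side.
So 272 ≤ c ≤ 406. For each c, b runs from ⌈(814 − c)/2⌉ up to c (then a = 814 − b − c satisfies 1 ≤ a ≤ b automatically), giving c − ⌈(814 − c)/2⌉ + 1 choices.
Summing over c: 2 + 3 + 5 + 6 + … + 201 + 203  (135 terms, c = 272, …, 406) = 13804
Check (closed form: nearest integer to p²/48 for even p, (p+3)²/48 for odd p): 814²/48 = 662596/48 ≈ 13804.08 → 13804

13804 triangles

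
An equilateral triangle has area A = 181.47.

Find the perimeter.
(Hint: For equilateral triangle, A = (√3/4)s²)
A = (√3/4)s²  ⇒  s² = 4A/√3 = 4·181.47/√3 = 725.88/1.73205 ≈ 419.087
s ≈ √419.087 ≈ 20.4716
Perimeter = 3s ≈ 3·20.4716 ≈ 61.4148

Perimeter = 61.41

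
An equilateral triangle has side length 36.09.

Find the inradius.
r = Area/s with s the semi-perimeter.
Area = (√3/4)·36.09² = (√3/4)·1302.4881 ≈ 0.433013·1302.4881 ≈ 563.994
s = 3·36.09/2 = 54.135
r ≈ 563.994/54.135 ≈ 10.4183
(Equivalently r = side/(2√3) = 36.09/3.4641 ≈ 10.4183.)

r = 10.42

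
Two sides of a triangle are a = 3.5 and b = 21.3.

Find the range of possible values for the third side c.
Triangle inequality: |a − b| < c < a + b
|a − b| = |3.5 − 21.3| = 17.8
a + b = 3.5 + 21.3 = 24.8

17.8 < c < 24.8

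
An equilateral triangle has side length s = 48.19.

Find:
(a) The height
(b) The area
(a) The height splits the triangle into two 30-60-90 halves: h = s·√3/2 = 48.19·1.73205/2 ≈ 83.4675/2 ≈ 41.7338
(b) Area = (√3/4)·s² = (√3/4)·48.19² = (√3/4)·2322.2761 ≈ 0.433013·2322.2761 ≈ 1005.58

Height = 41.73, Area = 1006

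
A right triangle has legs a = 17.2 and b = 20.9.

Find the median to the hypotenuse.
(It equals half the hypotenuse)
Hypotenuse c = √(a² + b²) = √(295.84 + 436.81) = √732.65 ≈ 27.0675
Median to hypotenuse = c/2 ≈ 27.0675/2 ≈ 13.5338

Median = 13.53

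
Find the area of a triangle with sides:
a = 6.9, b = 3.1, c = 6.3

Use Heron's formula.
s = (6.9 + 3.1 + 6.3)/2 = 16.3/2 = 8.15
s − a = 1.25, s − b = 5.05, s − c = 1.85
s(s−a)(s−b)(s−c) = 8.15·1.25·5.05·1.85 ≈ 95.1767
Area = √95.1767 ≈ 9.75586

Area = 9.756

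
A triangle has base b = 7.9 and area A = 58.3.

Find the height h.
A = ½·b·h  ⇒  h = 2A/b = 2·58.3/7.9 = 116.6/7.9 ≈ 14.7595

h = 14.76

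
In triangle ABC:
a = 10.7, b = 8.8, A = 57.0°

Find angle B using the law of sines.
a/sin(A) = b/sin(B)  ⇒  sin(B) = b·sin(A)/a = 8.8·sin(57.0°)/10.7
sin(57.0°) ≈ 0.838671
sin(B) ≈ 8.8·0.838671/10.7 ≈ 7.3803/10.7 ≈ 0.689748
B = arcsin(0.689748) ≈ 43.6101°
(Since b ≤ a we need B ≤ A, so the obtuse alternative 180° − 43.6101° ≈ 136.39° is rejected.)

B = 43.61°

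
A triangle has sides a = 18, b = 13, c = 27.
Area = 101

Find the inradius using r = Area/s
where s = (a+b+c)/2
s = (18 + 13 + 27)/2 = 58/2 = 29
r = Area/s = 101/29 ≈ 3.48276

r = 3.483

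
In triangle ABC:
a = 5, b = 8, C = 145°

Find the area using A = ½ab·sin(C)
A = ½·a·b·sin(C) = ½·5·8·sin(145°)
sin(145°) ≈ 0.573576
A ≈ ½·40·0.573576 = 20·0.573576 ≈ 11.4715

Area = 11.47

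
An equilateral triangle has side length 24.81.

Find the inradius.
r = Area/s with s the semi-perimeter.
Area = (√3/4)·24.81² = (√3/4)·615.5361 ≈ 0.433013·615.5361 ≈ 266.535
s = 3·24.81/2 = 37.215
r ≈ 266.535/37.215 ≈ 7.16203
(Equivalently r = side/(2√3) = 24.81/3.4641 ≈ 7.16203.)

r = 7.162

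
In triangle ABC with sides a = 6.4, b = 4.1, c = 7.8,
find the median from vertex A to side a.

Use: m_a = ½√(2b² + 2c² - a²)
m_a = ½√(2·4.1² + 2·7.8² − 6.4²) = ½√(2·16.81 + 2·60.84 − 40.96) = ½√(33.62 + 121.68 − 40.96) = ½√114.34
√114.34 ≈ 10.693, so m_a ≈ 5.34649

m_a = 5.346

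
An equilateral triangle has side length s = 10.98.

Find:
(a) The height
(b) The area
(a) The height splits the triangle into two 30-60-90 halves: h = s·√3/2 = 10.98·1.73205/2 ≈ 19.0179/2 ≈ 9.50896
(b) Area = (√3/4)·s² = (√3/4)·10.98² = (√3/4)·120.5604 ≈ 0.433013·120.5604 ≈ 52.2042

Height = 9.509, Area = 52.2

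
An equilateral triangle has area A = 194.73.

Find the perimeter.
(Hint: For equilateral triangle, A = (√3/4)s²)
A = (√3/4)s²  ⇒  s² = 4A/√3 = 4·194.73/√3 = 778.92/1.73205 ≈ 449.71
s ≈ √449.71 ≈ 21.2064
Perimeter = 3s ≈ 3·21.2064 ≈ 63.6191

Perimeter = 63.62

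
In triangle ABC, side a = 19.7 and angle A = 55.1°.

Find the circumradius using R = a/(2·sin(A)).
R = a/(2·sin(A)) = 19.7/(2·sin(55.1°))
sin(55.1°) ≈ 0.820152
R ≈ 19.7/(2·0.820152) = 19.7/1.6403 ≈ 12.01

R = 12.01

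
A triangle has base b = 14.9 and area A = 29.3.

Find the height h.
A = ½·b·h  ⇒  h = 2A/b = 2·29.3/14.9 = 58.6/14.9 ≈ 3.93289

h = 3.933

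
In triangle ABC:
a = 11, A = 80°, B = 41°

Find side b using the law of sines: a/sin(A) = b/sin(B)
a/sin(A) = b/sin(B)  ⇒  b = a·sin(B)/sin(A) = 11·sin(41°)/sin(80°)
sin(41°) ≈ 0.656059, sin(80°) ≈ 0.984808
b ≈ 11·0.656059/0.984808 ≈ 7.21665/0.984808 ≈ 7.32798

b = 7.328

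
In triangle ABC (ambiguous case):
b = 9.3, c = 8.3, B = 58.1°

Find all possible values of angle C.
b/sin(B) = c/sin(C)  ⇒  sin(C) = c·sin(B)/b = 8.3·sin(58.1°)/9.3
sin(58.1°) ≈ 0.848972
sin(C) ≈ 8.3·0.848972/9.3 ≈ 7.04647/9.3 ≈ 0.757684
Candidate 1: C₁ = arcsin(0.757684) ≈ 49.2605°  →  A = 180° − 58.1° − 49.2605° ≈ 72.6395° > 0, valid
Candidate 2: C₂ = 180° − C₁ ≈ 130.74°  →  A = 180° − 58.1° − 130.74° ≈ -8.8395° ≤ 0, not a valid triangle

C = 49.26° (one solution)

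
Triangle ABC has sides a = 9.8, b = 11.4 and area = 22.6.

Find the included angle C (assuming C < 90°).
Area = ½·a·b·sin(C)  ⇒  sin(C) = 2·Area/(a·b) = 2·22.6/(9.8·11.4) = 45.2/111.72 ≈ 0.404583
C = arcsin(0.404583) ≈ 23.865° (taking the acute solution since C < 90°)

C = 23.86°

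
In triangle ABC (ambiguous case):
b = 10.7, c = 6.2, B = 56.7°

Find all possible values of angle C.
b/sin(B) = c/sin(C)  ⇒  sin(C) = c·sin(B)/b = 6.2·sin(56.7°)/10.7
sin(56.7°) ≈ 0.835807
sin(C) ≈ 6.2·0.835807/10.7 ≈ 5.18201/10.7 ≈ 0.4843
Candidate 1: C₁ = arcsin(0.4843) ≈ 28.9666°  →  A = 180° − 56.7° − 28.9666° ≈ 94.3334° > 0, valid
Candidate 2: C₂ = 180° − C₁ ≈ 151.033°  →  A = 180° − 56.7° − 151.033° ≈ -27.7334° ≤ 0, not a valid triangle

C = 28.97° (one solution)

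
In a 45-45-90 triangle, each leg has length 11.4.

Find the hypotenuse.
In a 45-45-90 triangle the sides are in ratio 1 : 1 : √2, so hypotenuse = leg·√2.
Hypotenuse = 11.4·√2 ≈ 11.4·1.41421 ≈ 16.122

Hypotenuse = 11.4√2 = 16.12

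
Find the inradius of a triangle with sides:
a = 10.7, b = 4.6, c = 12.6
r = Area/s where s is the semi-perimeter.
s = (10.7 + 4.6 + 12.6)/2 = 27.9/2 = 13.95
Area = √(s(s−a)(s−b)(s−c)) = √(13.95·3.25·9.35·1.35) ≈ √572.273 ≈ 23.9222
r ≈ 23.9222/13.95 ≈ 1.71485

r = 1.715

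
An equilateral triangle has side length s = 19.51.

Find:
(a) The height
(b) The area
(a) The height splits the triangle into two 30-60-90 halves: h = s·√3/2 = 19.51·1.73205/2 ≈ 33.7923/2 ≈ 16.8962
(b) Area = (√3/4)·s² = (√3/4)·19.51² = (√3/4)·380.6401 ≈ 0.433013·380.6401 ≈ 164.822

Height = 16.9, Area = 164.8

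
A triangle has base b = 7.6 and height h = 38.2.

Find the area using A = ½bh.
A = ½·b·h = ½·7.6·38.2 = ½·290.32 = 145.16

Area = 145.16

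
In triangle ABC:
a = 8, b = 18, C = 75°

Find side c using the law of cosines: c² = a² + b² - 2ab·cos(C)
c² = 8² + 18² − 2·8·18·cos(75°)
cos(75°) ≈ 0.258819
c² ≈ 64 + 324 − 288·(0.258819) ≈ 388 − 74.5399 ≈ 313.46
c ≈ √313.46 ≈ 17.7048

c = 17.7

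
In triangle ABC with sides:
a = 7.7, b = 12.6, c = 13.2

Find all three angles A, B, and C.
Law of cosines for each angle (a² = 59.29, b² = 158.76, c² = 174.24):
cos(A) = (b² + c² − a²)/(2bc) = (158.76 + 174.24 − 59.29)/(2·12.6·13.2) = 273.71/332.64 ≈ 0.822842  ⇒  A ≈ 34.6297°
cos(B) = (a² + c² − b²)/(2ac) = (59.29 + 174.24 − 158.76)/(2·7.7·13.2) = 74.77/203.28 ≈ 0.367818  ⇒  B ≈ 68.4189°
cos(C) = (a² + b² − c²)/(2ab) = (59.29 + 158.76 − 174.24)/(2·7.7·12.6) = 43.81/194.04 ≈ 0.225778  ⇒  C ≈ 76.9514°
Check: A + B + C ≈ 180°

A = 34.63°, B = 68.42°, C = 76.95°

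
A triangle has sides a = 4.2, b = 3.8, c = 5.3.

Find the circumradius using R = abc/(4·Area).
First find the area with Heron's formula.
s = (4.2 + 3.8 + 5.3)/2 = 6.65
Area = √(s(s−a)(s−b)(s−c)) = √(6.65·2.45·2.85·1.35) ≈ √62.6854 ≈ 7.91741
abc = 4.2·3.8·5.3 = 84.588
R = abc/(4·Area) ≈ 84.588/(4·7.91741) = 84.588/31.6696 ≈ 2.67095

R = 2.671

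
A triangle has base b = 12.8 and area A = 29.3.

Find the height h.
A = ½·b·h  ⇒  h = 2A/b = 2·29.3/12.8 = 58.6/12.8 ≈ 4.57812

h = 4.578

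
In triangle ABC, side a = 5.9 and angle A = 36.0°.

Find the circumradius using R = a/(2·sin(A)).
R = a/(2·sin(A)) = 5.9/(2·sin(36.0°))
sin(36.0°) ≈ 0.587785
R ≈ 5.9/(2·0.587785) = 5.9/1.17557 ≈ 5.01884

R = 5.019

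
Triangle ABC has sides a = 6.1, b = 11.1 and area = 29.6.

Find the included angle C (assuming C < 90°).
Area = ½·a·b·sin(C)  ⇒  sin(C) = 2·Area/(a·b) = 2·29.6/(6.1·11.1) = 59.2/67.71 ≈ 0.874317
C = arcsin(0.874317) ≈ 60.9642° (taking the acute solution since C < 90°)

C = 60.96°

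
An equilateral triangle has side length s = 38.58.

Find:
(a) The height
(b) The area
(a) The height splits the triangle into two 30-60-90 halves: h = s·√3/2 = 38.58·1.73205/2 ≈ 66.8225/2 ≈ 33.4113
(b) Area = (√3/4)·s² = (√3/4)·38.58² = (√3/4)·1488.4164 ≈ 0.433013·1488.4164 ≈ 644.503

Height = 33.41, Area = 644.5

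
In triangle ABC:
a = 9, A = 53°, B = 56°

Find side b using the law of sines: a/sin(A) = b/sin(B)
a/sin(A) = b/sin(B)  ⇒  b = a·sin(B)/sin(A) = 9·sin(56°)/sin(53°)
sin(56°) ≈ 0.829038, sin(53°) ≈ 0.798636
b ≈ 9·0.829038/0.798636 ≈ 7.46134/0.798636 ≈ 9.34261

b = 9.343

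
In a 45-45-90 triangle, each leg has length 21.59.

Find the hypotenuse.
In a 45-45-90 triangle the sides are in ratio 1 : 1 : √2, so hypotenuse = leg·√2.
Hypotenuse = 21.59·√2 ≈ 21.59·1.41421 ≈ 30.5329

Hypotenuse = 21.59√2 = 30.53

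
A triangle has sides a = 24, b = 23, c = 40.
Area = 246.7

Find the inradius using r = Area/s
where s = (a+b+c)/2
s = (24 + 23 + 40)/2 = 87/2 = 43.5
r = Area/s = 246.7/43.5 ≈ 5.67126

r = 5.671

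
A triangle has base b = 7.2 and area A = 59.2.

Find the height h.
A = ½·b·h  ⇒  h = 2A/b = 2·59.2/7.2 = 118.4/7.2 ≈ 16.4444

h = 16.44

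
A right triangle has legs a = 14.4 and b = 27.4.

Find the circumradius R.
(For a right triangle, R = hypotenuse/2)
Hypotenuse c = √(a² + b²) = √(207.36 + 750.76) = √958.12 ≈ 30.9535
R = c/2 ≈ 30.9535/2 ≈ 15.4768

R = 15.48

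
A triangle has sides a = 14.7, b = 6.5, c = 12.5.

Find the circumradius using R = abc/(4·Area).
First find the area with Heron's formula.
s = (14.7 + 6.5 + 12.5)/2 = 16.85
Area = √(s(s−a)(s−b)(s−c)) = √(16.85·2.15·10.35·4.35) ≈ √1631.05 ≈ 40.3863
abc = 14.7·6.5·12.5 = 1194.375
R = abc/(4·Area) ≈ 1194.375/(4·40.3863) = 1194.375/161.545 ≈ 7.39344

R = 7.393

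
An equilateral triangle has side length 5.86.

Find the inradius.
r = Area/s with s the semi-perimeter.
Area = (√3/4)·5.86² = (√3/4)·34.3396 ≈ 0.433013·34.3396 ≈ 14.8695
s = 3·5.86/2 = 8.79
r ≈ 14.8695/8.79 ≈ 1.69164
(Equivalently r = side/(2√3) = 5.86/3.4641 ≈ 1.69164.)

r = 1.692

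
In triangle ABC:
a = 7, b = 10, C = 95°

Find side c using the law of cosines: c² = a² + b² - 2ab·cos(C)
c² = 7² + 10² − 2·7·10·cos(95°)
cos(95°) ≈ -0.0871557
c² ≈ 49 + 100 − 140·(-0.0871557) ≈ 149 + 12.2018 ≈ 161.202
c ≈ √161.202 ≈ 12.6965

c = 12.7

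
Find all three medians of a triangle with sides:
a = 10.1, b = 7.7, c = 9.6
Median formula: m_a = ½√(2b² + 2c² − a²) (and cyclically). a² = 102.01, b² = 59.29, c² = 92.16.
m_a = ½√(2·59.29 + 2·92.16 − 102.01) = ½√200.89 ≈ ½·14.1736 ≈ 7.08678
m_b = ½√(2·102.01 + 2·92.16 − 59.29) = ½√329.05 ≈ ½·18.1397 ≈ 9.06987
m_c = ½√(2·102.01 + 2·59.29 − 92.16) = ½√230.44 ≈ ½·15.1803 ≈ 7.59013

m_a = 7.087, m_b = 9.07, m_c = 7.59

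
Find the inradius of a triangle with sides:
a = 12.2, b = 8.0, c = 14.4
r = Area/s where s is the semi-perimeter.
s = (12.2 + 8.0 + 14.4)/2 = 34.6/2 = 17.3
Area = √(s(s−a)(s−b)(s−c)) = √(17.3·5.1·9.3·2.9) ≈ √2379.56 ≈ 48.7808
r ≈ 48.7808/17.3 ≈ 2.8197

r = 2.82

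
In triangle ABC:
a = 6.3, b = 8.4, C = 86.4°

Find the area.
Two sides and the included angle (SAS): A = ½·a·b·sin(C) = ½·6.3·8.4·sin(86.4°)
sin(86.4°) ≈ 0.998027
A ≈ ½·52.92·0.998027 = 26.46·0.998027 ≈ 26.4078

Area = 26.41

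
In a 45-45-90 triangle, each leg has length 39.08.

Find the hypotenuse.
In a 45-45-90 triangle the sides are in ratio 1 : 1 : √2, so hypotenuse = leg·√2.
Hypotenuse = 39.08·√2 ≈ 39.08·1.41421 ≈ 55.2675

Hypotenuse = 39.08√2 = 55.27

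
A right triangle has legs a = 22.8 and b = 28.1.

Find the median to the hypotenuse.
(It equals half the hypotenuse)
Hypotenuse c = √(a² + b²) = √(519.84 + 789.61) = √1309.45 ≈ 36.1863
Median to hypotenuse = c/2 ≈ 36.1863/2 ≈ 18.0932

Median = 18.09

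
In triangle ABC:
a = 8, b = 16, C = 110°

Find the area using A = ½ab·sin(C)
A = ½·a·b·sin(C) = ½·8·16·sin(110°)
sin(110°) ≈ 0.939693
A ≈ ½·128·0.939693 = 64·0.939693 ≈ 60.1403

Area = 60.14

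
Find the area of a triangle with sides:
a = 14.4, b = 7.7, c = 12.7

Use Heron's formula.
s = (14.4 + 7.7 + 12.7)/2 = 34.8/2 = 17.4
s − a = 3, s − b = 9.7, s − c = 4.7
s(s−a)(s−b)(s−c) = 17.4·3·9.7·4.7 ≈ 2379.8
Area = √2379.8 ≈ 48.7832

Area = 48.78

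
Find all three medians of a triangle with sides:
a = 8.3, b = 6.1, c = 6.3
Median formula: m_a = ½√(2b² + 2c² − a²) (and cyclically). a² = 68.89, b² = 37.21, c² = 39.69.
m_a = ½√(2·37.21 + 2·39.69 − 68.89) = ½√84.91 ≈ ½·9.21466 ≈ 4.60733
m_b = ½√(2·68.89 + 2·39.69 − 37.21) = ½√179.95 ≈ ½·13.4145 ≈ 6.70727
m_c = ½√(2·68.89 + 2·37.21 − 39.69) = ½√172.51 ≈ ½·13.1343 ≈ 6.56715

m_a = 4.607, m_b = 6.707, m_c = 6.567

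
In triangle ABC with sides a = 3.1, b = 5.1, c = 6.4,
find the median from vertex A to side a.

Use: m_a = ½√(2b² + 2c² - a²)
m_a = ½√(2·5.1² + 2·6.4² − 3.1²) = ½√(2·26.01 + 2·40.96 − 9.61) = ½√(52.02 + 81.92 − 9.61) = ½√124.33
√124.33 ≈ 11.1503, so m_a ≈ 5.57517

m_a = 5.575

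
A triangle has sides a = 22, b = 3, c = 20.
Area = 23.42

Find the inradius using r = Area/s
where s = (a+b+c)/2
s = (22 + 3 + 20)/2 = 45/2 = 22.5
r = Area/s = 23.42/22.5 ≈ 1.04089

r = 1.041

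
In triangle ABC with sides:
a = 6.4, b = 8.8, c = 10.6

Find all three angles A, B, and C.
Law of cosines for each angle (a² = 40.96, b² = 77.44, c² = 112.36):
cos(A) = (b² + c² − a²)/(2bc) = (77.44 + 112.36 − 40.96)/(2·8.8·10.6) = 148.84/186.56 ≈ 0.797813  ⇒  A ≈ 37.0782°
cos(B) = (a² + c² − b²)/(2ac) = (40.96 + 112.36 − 77.44)/(2·6.4·10.6) = 75.88/135.68 ≈ 0.559257  ⇒  B ≈ 55.9956°
cos(C) = (a² + b² − c²)/(2ab) = (40.96 + 77.44 − 112.36)/(2·6.4·8.8) = 6.04/112.64 ≈ 0.0536222  ⇒  C ≈ 86.9262°
Check: A + B + C ≈ 180°

A = 37.08°, B = 56°, C = 86.93°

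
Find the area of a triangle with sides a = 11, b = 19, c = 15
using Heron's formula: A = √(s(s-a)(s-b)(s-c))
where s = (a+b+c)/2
s = (11 + 19 + 15)/2 = 45/2 = 22.5
s − a = 11.5, s − b = 3.5, s − c = 7.5
s(s−a)(s−b)(s−c) = 22.5·11.5·3.5·7.5 = 6792.1875
Area = √6792.1875 ≈ 82.4147

s = 22.5, Area = 82.41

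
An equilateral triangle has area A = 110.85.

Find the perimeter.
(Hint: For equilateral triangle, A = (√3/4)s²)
A = (√3/4)s²  ⇒  s² = 4A/√3 = 4·110.85/√3 = 443.4/1.73205 ≈ 255.997
s ≈ √255.997 ≈ 15.9999
Perimeter = 3s ≈ 3·15.9999 ≈ 47.9997

Perimeter = 48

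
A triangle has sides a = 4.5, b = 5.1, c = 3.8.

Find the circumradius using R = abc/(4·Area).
First find the area with Heron's formula.
s = (4.5 + 5.1 + 3.8)/2 = 6.7
Area = √(s(s−a)(s−b)(s−c)) = √(6.7·2.2·1.6·2.9) ≈ √68.3936 ≈ 8.27004
abc = 4.5·5.1·3.8 = 87.21
R = abc/(4·Area) ≈ 87.21/(4·8.27004) = 87.21/33.0802 ≈ 2.63632

R = 2.636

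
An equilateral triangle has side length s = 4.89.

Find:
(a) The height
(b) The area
(a) The height splits the triangle into two 30-60-90 halves: h = s·√3/2 = 4.89·1.73205/2 ≈ 8.46973/2 ≈ 4.23486
(b) Area = (√3/4)·s² = (√3/4)·4.89² = (√3/4)·23.9121 ≈ 0.433013·23.9121 ≈ 10.3542

Height = 4.235, Area = 10.35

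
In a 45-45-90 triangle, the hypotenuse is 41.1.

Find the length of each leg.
In a 45-45-90 triangle hypotenuse = leg·√2, so leg = hypotenuse/√2.
Leg = 41.1/√2 ≈ 41.1/1.41421 ≈ 29.0621

Each leg = 29.06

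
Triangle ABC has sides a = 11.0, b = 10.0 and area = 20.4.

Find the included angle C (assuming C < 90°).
Area = ½·a·b·sin(C)  ⇒  sin(C) = 2·Area/(a·b) = 2·20.4/(11.0·10.0) = 40.8/110 ≈ 0.370909
C = arcsin(0.370909) ≈ 21.7717° (taking the acute solution since C < 90°)

C = 21.77°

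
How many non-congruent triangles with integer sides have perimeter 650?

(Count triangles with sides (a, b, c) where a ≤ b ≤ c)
Let a ≤ b ≤ c with a + b + c = 650. The only binding inequality is a + b > c, i.e. 650 − c > c, so c < 650/2; and c ≥ 650/3 since c is the largest side.
So 217 ≤ c ≤ 324. For each c, b runs from ⌈(650 − c)/2⌉ up to c (then a = 650 − b − c satisfies 1 ≤ a ≤ b automatically), giving c − ⌈(650 − c)/2⌉ + 1 choices.
Summing over c: 1 + 3 + 4 + 6 + … + 160 + 162  (108 terms, c = 217, …, 324) = 8802
Check (closed form: nearest integer to p²/48 for even p, (p+3)²/48 for odd p): 650²/48 = 422500/48 ≈ 8802.08 → 8802

8802 triangles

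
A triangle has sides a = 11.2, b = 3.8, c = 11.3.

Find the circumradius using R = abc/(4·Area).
First find the area with Heron's formula.
s = (11.2 + 3.8 + 11.3)/2 = 13.15
Area = √(s(s−a)(s−b)(s−c)) = √(13.15·1.95·9.35·1.85) ≈ √443.551 ≈ 21.0607
abc = 11.2·3.8·11.3 = 480.928
R = abc/(4·Area) ≈ 480.928/(4·21.0607) = 480.928/84.2426 ≈ 5.70884

R = 5.709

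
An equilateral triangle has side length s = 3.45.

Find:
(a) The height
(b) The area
(a) The height splits the triangle into two 30-60-90 halves: h = s·√3/2 = 3.45·1.73205/2 ≈ 5.97558/2 ≈ 2.98779
(b) Area = (√3/4)·s² = (√3/4)·3.45² = (√3/4)·11.9025 ≈ 0.433013·11.9025 ≈ 5.15393

Height = 2.988, Area = 5.154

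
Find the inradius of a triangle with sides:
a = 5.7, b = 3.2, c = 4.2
r = Area/s where s is the semi-perimeter.
s = (5.7 + 3.2 + 4.2)/2 = 13.1/2 = 6.55
Area = √(s(s−a)(s−b)(s−c)) = √(6.55·0.85·3.35·2.35) ≈ √43.8301 ≈ 6.62043
r ≈ 6.62043/6.55 ≈ 1.01075

r = 1.011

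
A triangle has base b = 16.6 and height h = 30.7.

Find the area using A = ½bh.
A = ½·b·h = ½·16.6·30.7 = ½·509.62 = 254.81

Area = 254.81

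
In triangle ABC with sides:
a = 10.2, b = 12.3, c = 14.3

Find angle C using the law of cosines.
c² = a² + b² − 2ab·cos(C)  ⇒  cos(C) = (a² + b² − c²)/(2ab)
cos(C) = (10.2² + 12.3² − 14.3²)/(2·10.2·12.3) = (104.04 + 151.29 − 204.49)/250.92 = 50.84/250.92 ≈ 0.202614
C = arccos(0.202614) ≈ 78.3101°

C = 78.31°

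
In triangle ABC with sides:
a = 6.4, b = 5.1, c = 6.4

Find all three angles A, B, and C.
Law of cosines for each angle (a² = 40.96, b² = 26.01, c² = 40.96):
cos(A) = (b² + c² − a²)/(2bc) = (26.01 + 40.96 − 40.96)/(2·5.1·6.4) = 26.01/65.28 ≈ 0.398437  ⇒  A ≈ 66.5195°
cos(B) = (a² + c² − b²)/(2ac) = (40.96 + 40.96 − 26.01)/(2·6.4·6.4) = 55.91/81.92 ≈ 0.682495  ⇒  B ≈ 46.9611°
cos(C) = (a² + b² − c²)/(2ab) = (40.96 + 26.01 − 40.96)/(2·6.4·5.1) = 26.01/65.28 ≈ 0.398437  ⇒  C ≈ 66.5195°
Check: A + B + C ≈ 180°

A = 66.52°, B = 46.96°, C = 66.52°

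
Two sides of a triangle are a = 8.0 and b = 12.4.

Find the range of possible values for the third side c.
Triangle inequality: |a − b| < c < a + b
|a − b| = |8.0 − 12.4| = 4.4
a + b = 8.0 + 12.4 = 20.4

4.4 < c < 20.4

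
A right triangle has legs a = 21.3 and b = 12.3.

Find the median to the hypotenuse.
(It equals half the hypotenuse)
Hypotenuse c = √(a² + b²) = √(453.69 + 151.29) = √604.98 ≈ 24.5963
Median to hypotenuse = c/2 ≈ 24.5963/2 ≈ 12.2982

Median = 12.3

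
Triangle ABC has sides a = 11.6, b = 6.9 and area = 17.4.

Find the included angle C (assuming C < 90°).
Area = ½·a·b·sin(C)  ⇒  sin(C) = 2·Area/(a·b) = 2·17.4/(11.6·6.9) = 34.8/80.04 ≈ 0.434783
C = arcsin(0.434783) ≈ 25.7715° (taking the acute solution since C < 90°)

C = 25.77°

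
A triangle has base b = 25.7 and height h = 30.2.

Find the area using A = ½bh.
A = ½·b·h = ½·25.7·30.2 = ½·776.14 = 388.07

Area = 388.07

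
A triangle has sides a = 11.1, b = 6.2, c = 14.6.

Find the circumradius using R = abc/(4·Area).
First find the area with Heron's formula.
s = (11.1 + 6.2 + 14.6)/2 = 15.95
Area = √(s(s−a)(s−b)(s−c)) = √(15.95·4.85·9.75·1.35) ≈ √1018.22 ≈ 31.9095
abc = 11.1·6.2·14.6 = 1004.772
R = abc/(4·Area) ≈ 1004.772/(4·31.9095) = 1004.772/127.638 ≈ 7.87204

R = 7.872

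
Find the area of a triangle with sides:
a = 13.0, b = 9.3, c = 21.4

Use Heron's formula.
s = (13.0 + 9.3 + 21.4)/2 = 43.7/2 = 21.85
s − a = 8.85, s − b = 12.55, s − c = 0.45
s(s−a)(s−b)(s−c) = 21.85·8.85·12.55·0.45 ≈ 1092.07
Area = √1092.07 ≈ 33.0465

Area = 33.05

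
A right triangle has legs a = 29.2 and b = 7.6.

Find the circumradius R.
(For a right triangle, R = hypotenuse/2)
Hypotenuse c = √(a² + b²) = √(852.64 + 57.76) = √910.4 ≈ 30.1728
R = c/2 ≈ 30.1728/2 ≈ 15.0864

R = 15.09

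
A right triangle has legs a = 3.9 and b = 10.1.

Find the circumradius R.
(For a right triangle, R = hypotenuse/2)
Hypotenuse c = √(a² + b²) = √(15.21 + 102.01) = √117.22 ≈ 10.8268
R = c/2 ≈ 10.8268/2 ≈ 5.41341

R = 5.413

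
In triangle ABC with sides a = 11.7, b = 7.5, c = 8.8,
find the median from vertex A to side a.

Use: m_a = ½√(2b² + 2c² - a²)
m_a = ½√(2·7.5² + 2·8.8² − 11.7²) = ½√(2·56.25 + 2·77.44 − 136.89) = ½√(112.5 + 154.88 − 136.89) = ½√130.49
√130.49 ≈ 11.4232, so m_a ≈ 5.71161

m_a = 5.712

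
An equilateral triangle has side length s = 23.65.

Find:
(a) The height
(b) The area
(a) The height splits the triangle into two 30-60-90 halves: h = s·√3/2 = 23.65·1.73205/2 ≈ 40.963/2 ≈ 20.4815
(b) Area = (√3/4)·s² = (√3/4)·23.65² = (√3/4)·559.3225 ≈ 0.433013·559.3225 ≈ 242.194

Height = 20.48, Area = 242.2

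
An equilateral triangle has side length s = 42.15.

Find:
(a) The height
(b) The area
(a) The height splits the triangle into two 30-60-90 halves: h = s·√3/2 = 42.15·1.73205/2 ≈ 73.0059/2 ≈ 36.503
(b) Area = (√3/4)·s² = (√3/4)·42.15² = (√3/4)·1776.6225 ≈ 0.433013·1776.6225 ≈ 769.3

Height = 36.5, Area = 769.3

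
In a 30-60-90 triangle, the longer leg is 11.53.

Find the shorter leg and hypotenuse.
In a 30-60-90 triangle the sides are in ratio 1 : √3 : 2, so short leg = long leg/√3 and hypotenuse = 2·(short leg).
Short leg = 11.53/√3 ≈ 11.53/1.73205 ≈ 6.65685
Hypotenuse = 2·6.65685 ≈ 13.3137

Short leg = 6.657, Hypotenuse = 13.31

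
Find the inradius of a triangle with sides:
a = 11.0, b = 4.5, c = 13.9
r = Area/s where s is the semi-perimeter.
s = (11.0 + 4.5 + 13.9)/2 = 29.4/2 = 14.7
Area = √(s(s−a)(s−b)(s−c)) = √(14.7·3.7·10.2·0.8) ≈ √443.822 ≈ 21.0671
r ≈ 21.0671/14.7 ≈ 1.43314

r = 1.433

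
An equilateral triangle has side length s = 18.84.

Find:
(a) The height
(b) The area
(a) The height splits the triangle into two 30-60-90 halves: h = s·√3/2 = 18.84·1.73205/2 ≈ 32.6318/2 ≈ 16.3159
(b) Area = (√3/4)·s² = (√3/4)·18.84² = (√3/4)·354.9456 ≈ 0.433013·354.9456 ≈ 153.696

Height = 16.32, Area = 153.7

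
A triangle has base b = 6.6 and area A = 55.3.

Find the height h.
A = ½·b·h  ⇒  h = 2A/b = 2·55.3/6.6 = 110.6/6.6 ≈ 16.7576

h = 16.76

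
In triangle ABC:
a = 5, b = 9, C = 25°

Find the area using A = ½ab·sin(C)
A = ½·a·b·sin(C) = ½·5·9·sin(25°)
sin(25°) ≈ 0.422618
A ≈ ½·45·0.422618 = 22.5·0.422618 ≈ 9.50891

Area = 9.509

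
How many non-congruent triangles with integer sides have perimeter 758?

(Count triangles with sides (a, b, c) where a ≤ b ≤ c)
Let a ≤ b ≤ c with a + b + c = 758. The only binding inequality is a + b > c, i.e. 758 − c > c, so c < 758/2; and c ≥ 758/3 since c is the largest side.
So 253 ≤ c ≤ 378. For each c, b runs from ⌈(758 − c)/2⌉ up to c (then a = 758 − b − c satisfies 1 ≤ a ≤ b automatically), giving c − ⌈(758 − c)/2⌉ + 1 choices.
Summing over c: 1 + 3 + 4 + 6 + … + 187 + 189  (126 terms, c = 253, …, 378) = 11970
Check (closed form: nearest integer to p²/48 for even p, (p+3)²/48 for odd p): 758²/48 = 574564/48 ≈ 11970.08 → 11970

11970 triangles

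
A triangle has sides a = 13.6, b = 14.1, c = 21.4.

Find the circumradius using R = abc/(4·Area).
First find the area with Heron's formula.
s = (13.6 + 14.1 + 21.4)/2 = 24.55
Area = √(s(s−a)(s−b)(s−c)) = √(24.55·10.95·10.45·3.15) ≈ √8848.96 ≈ 94.0689
abc = 13.6·14.1·21.4 = 4103.664
R = abc/(4·Area) ≈ 4103.664/(4·94.0689) = 4103.664/376.276 ≈ 10.906

R = 10.91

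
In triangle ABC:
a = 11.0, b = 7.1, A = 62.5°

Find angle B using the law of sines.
a/sin(A) = b/sin(B)  ⇒  sin(B) = b·sin(A)/a = 7.1·sin(62.5°)/11.0
sin(62.5°) ≈ 0.887011
sin(B) ≈ 7.1·0.887011/11.0 ≈ 6.29778/11.0 ≈ 0.572525
B = arcsin(0.572525) ≈ 34.9265°
(Since b ≤ a we need B ≤ A, so the obtuse alternative 180° − 34.9265° ≈ 145.073° is rejected.)

B = 34.93°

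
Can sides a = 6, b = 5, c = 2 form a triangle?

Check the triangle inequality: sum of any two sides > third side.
a + b vs c: 6 + 5 = 11 > 2  ✓
a + c vs b: 6 + 2 = 8 > 5  ✓
b + c vs a: 5 + 2 = 7 > 6  ✓

Yes, triangle inequality satisfied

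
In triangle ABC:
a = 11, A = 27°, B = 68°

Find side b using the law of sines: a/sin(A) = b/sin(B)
a/sin(A) = b/sin(B)  ⇒  b = a·sin(B)/sin(A) = 11·sin(68°)/sin(27°)
sin(68°) ≈ 0.927184, sin(27°) ≈ 0.45399
b ≈ 11·0.927184/0.45399 ≈ 10.199/0.45399 ≈ 22.4653

b = 22.47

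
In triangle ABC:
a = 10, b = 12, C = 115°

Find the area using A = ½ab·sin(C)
A = ½·a·b·sin(C) = ½·10·12·sin(115°)
sin(115°) ≈ 0.906308
A ≈ ½·120·0.906308 = 60·0.906308 ≈ 54.3785

Area = 54.38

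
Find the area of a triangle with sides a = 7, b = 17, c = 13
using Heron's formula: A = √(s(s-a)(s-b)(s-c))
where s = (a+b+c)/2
s = (7 + 17 + 13)/2 = 37/2 = 18.5
s − a = 11.5, s − b = 1.5, s − c = 5.5
s(s−a)(s−b)(s−c) = 18.5·11.5·1.5·5.5 = 1755.1875
Area = √1755.1875 ≈ 41.895

s = 18.5, Area = 41.89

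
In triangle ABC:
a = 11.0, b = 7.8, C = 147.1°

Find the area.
Two sides and the included angle (SAS): A = ½·a·b·sin(C) = ½·11.0·7.8·sin(147.1°)
sin(147.1°) ≈ 0.543174
A ≈ ½·85.8·0.543174 = 42.9·0.543174 ≈ 23.3022

Area = 23.3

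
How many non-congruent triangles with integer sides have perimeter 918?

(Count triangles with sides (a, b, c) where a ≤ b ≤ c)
Let a ≤ b ≤ c with a + b + c = 918. The only binding inequality is a + b > c, i.e. 918 − c > c, so c < 918/2; and c ≥ 918/3 since c is the largest side.
So 306 ≤ c ≤ 458. For each c, b runs from ⌈(918 − c)/2⌉ up to c (then a = 918 − b − c satisfies 1 ≤ a ≤ b automatically), giving c − ⌈(918 − c)/2⌉ + 1 choices.
Summing over c: 1 + 2 + 4 + 5 + … + 227 + 229  (153 terms, c = 306, …, 458) = 17557
Check (closed form: nearest integer to p²/48 for even p, (p+3)²/48 for odd p): 918²/48 = 842724/48 ≈ 17556.75 → 17557

17557 triangles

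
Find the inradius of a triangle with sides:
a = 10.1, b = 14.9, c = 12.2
r = Area/s where s is the semi-perimeter.
s = (10.1 + 14.9 + 12.2)/2 = 37.2/2 = 18.6
Area = √(s(s−a)(s−b)(s−c)) = √(18.6·8.5·3.7·6.4) ≈ √3743.81 ≈ 61.1867
r ≈ 61.1867/18.6 ≈ 3.28961

r = 3.29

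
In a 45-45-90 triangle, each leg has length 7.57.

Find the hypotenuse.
In a 45-45-90 triangle the sides are in ratio 1 : 1 : √2, so hypotenuse = leg·√2.
Hypotenuse = 7.57·√2 ≈ 7.57·1.41421 ≈ 10.7056

Hypotenuse = 7.57√2 = 10.71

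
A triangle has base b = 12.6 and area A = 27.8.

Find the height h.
A = ½·b·h  ⇒  h = 2A/b = 2·27.8/12.6 = 55.6/12.6 ≈ 4.4127

h = 4.413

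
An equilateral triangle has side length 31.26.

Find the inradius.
r = Area/s with s the semi-perimeter.
Area = (√3/4)·31.26² = (√3/4)·977.1876 ≈ 0.433013·977.1876 ≈ 423.135
s = 3·31.26/2 = 46.89
r ≈ 423.135/46.89 ≈ 9.02398
(Equivalently r = side/(2√3) = 31.26/3.4641 ≈ 9.02398.)

r = 9.024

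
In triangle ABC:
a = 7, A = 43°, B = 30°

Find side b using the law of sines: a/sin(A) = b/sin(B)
a/sin(A) = b/sin(B)  ⇒  b = a·sin(B)/sin(A) = 7·sin(30°)/sin(43°)
sin(30°) ≈ 0.5, sin(43°) ≈ 0.681998
b ≈ 7·0.5/0.681998 ≈ 3.5/0.681998 ≈ 5.13198

b = 5.132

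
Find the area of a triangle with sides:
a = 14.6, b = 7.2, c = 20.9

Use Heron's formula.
s = (14.6 + 7.2 + 20.9)/2 = 42.7/2 = 21.35
s − a = 6.75, s − b = 14.15, s − c = 0.45
s(s−a)(s−b)(s−c) = 21.35·6.75·14.15·0.45 ≈ 917.636
Area = √917.636 ≈ 30.2925

Area = 30.29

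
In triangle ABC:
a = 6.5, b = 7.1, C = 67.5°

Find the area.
Two sides and the included angle (SAS): A = ½·a·b·sin(C) = ½·6.5·7.1·sin(67.5°)
sin(67.5°) ≈ 0.92388
A ≈ ½·46.15·0.92388 = 23.075·0.92388 ≈ 21.3185

Area = 21.32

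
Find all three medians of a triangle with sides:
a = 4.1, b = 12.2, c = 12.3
Median formula: m_a = ½√(2b² + 2c² − a²) (and cyclically). a² = 16.81, b² = 148.84, c² = 151.29.
m_a = ½√(2·148.84 + 2·151.29 − 16.81) = ½√583.45 ≈ ½·24.1547 ≈ 12.0774
m_b = ½√(2·16.81 + 2·151.29 − 148.84) = ½√187.36 ≈ ½·13.688 ≈ 6.84398
m_c = ½√(2·16.81 + 2·148.84 − 151.29) = ½√180.01 ≈ ½·13.4168 ≈ 6.70839

m_a = 12.08, m_b = 6.844, m_c = 6.708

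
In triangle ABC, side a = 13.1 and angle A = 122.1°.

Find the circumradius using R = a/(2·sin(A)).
R = a/(2·sin(A)) = 13.1/(2·sin(122.1°))
sin(122.1°) ≈ 0.847122
R ≈ 13.1/(2·0.847122) = 13.1/1.69424 ≈ 7.73206

R = 7.732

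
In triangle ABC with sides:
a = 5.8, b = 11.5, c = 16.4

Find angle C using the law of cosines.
c² = a² + b² − 2ab·cos(C)  ⇒  cos(C) = (a² + b² − c²)/(2ab)
cos(C) = (5.8² + 11.5² − 16.4²)/(2·5.8·11.5) = (33.64 + 132.25 − 268.96)/133.4 = -103.07/133.4 ≈ -0.772639
C = arccos(-0.772639) ≈ 140.591°

C = 140.6°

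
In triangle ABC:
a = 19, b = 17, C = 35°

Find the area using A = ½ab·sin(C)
A = ½·a·b·sin(C) = ½·19·17·sin(35°)
sin(35°) ≈ 0.573576
A ≈ ½·323·0.573576 = 161.5·0.573576 ≈ 92.6326

Area = 92.63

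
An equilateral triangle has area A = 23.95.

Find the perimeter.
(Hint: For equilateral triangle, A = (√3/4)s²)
A = (√3/4)s²  ⇒  s² = 4A/√3 = 4·23.95/√3 = 95.8/1.73205 ≈ 55.3102
s ≈ √55.3102 ≈ 7.43708
Perimeter = 3s ≈ 3·7.43708 ≈ 22.3112

Perimeter = 22.31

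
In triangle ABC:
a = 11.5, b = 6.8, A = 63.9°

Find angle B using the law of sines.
a/sin(A) = b/sin(B)  ⇒  sin(B) = b·sin(A)/a = 6.8·sin(63.9°)/11.5
sin(63.9°) ≈ 0.898028
sin(B) ≈ 6.8·0.898028/11.5 ≈ 6.10659/11.5 ≈ 0.531008
B = arcsin(0.531008) ≈ 32.0736°
(Since b ≤ a we need B ≤ A, so the obtuse alternative 180° − 32.0736° ≈ 147.926° is rejected.)

B = 32.07°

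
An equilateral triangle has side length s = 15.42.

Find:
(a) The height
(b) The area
(a) The height splits the triangle into two 30-60-90 halves: h = s·√3/2 = 15.42·1.73205/2 ≈ 26.7082/2 ≈ 13.3541
(b) Area = (√3/4)·s² = (√3/4)·15.42² = (√3/4)·237.7764 ≈ 0.433013·237.7764 ≈ 102.96

Height = 13.35, Area = 103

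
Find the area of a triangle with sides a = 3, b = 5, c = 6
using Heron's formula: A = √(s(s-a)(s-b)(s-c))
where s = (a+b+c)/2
s = (3 + 5 + 6)/2 = 14/2 = 7
s − a = 4, s − b = 2, s − c = 1
s(s−a)(s−b)(s−c) = 7·4·2·1 = 56
Area = √56 ≈ 7.48331

s = 7.0, Area = 7.483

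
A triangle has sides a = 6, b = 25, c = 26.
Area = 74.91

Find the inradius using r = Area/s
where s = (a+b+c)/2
s = (6 + 25 + 26)/2 = 57/2 = 28.5
r = Area/s = 74.91/28.5 ≈ 2.62842

r = 2.628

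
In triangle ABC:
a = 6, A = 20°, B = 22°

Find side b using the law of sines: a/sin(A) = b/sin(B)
a/sin(A) = b/sin(B)  ⇒  b = a·sin(B)/sin(A) = 6·sin(22°)/sin(20°)
sin(22°) ≈ 0.374607, sin(20°) ≈ 0.34202
b ≈ 6·0.374607/0.34202 ≈ 2.24764/0.34202 ≈ 6.57166

b = 6.572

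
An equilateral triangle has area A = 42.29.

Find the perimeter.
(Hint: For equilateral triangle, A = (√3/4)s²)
A = (√3/4)s²  ⇒  s² = 4A/√3 = 4·42.29/√3 = 169.16/1.73205 ≈ 97.6646
s ≈ √97.6646 ≈ 9.88254
Perimeter = 3s ≈ 3·9.88254 ≈ 29.6476

Perimeter = 29.65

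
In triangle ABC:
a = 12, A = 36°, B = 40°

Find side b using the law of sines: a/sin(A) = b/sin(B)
a/sin(A) = b/sin(B)  ⇒  b = a·sin(B)/sin(A) = 12·sin(40°)/sin(36°)
sin(40°) ≈ 0.642788, sin(36°) ≈ 0.587785
b ≈ 12·0.642788/0.587785 ≈ 7.71345/0.587785 ≈ 13.1229

b = 13.12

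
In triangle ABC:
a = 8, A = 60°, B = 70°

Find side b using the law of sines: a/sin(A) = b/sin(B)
a/sin(A) = b/sin(B)  ⇒  b = a·sin(B)/sin(A) = 8·sin(70°)/sin(60°)
sin(70°) ≈ 0.939693, sin(60°) ≈ 0.866025
b ≈ 8·0.939693/0.866025 ≈ 7.51754/0.866025 ≈ 8.68051

b = 8.681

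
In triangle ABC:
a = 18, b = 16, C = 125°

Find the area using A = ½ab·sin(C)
A = ½·a·b·sin(C) = ½·18·16·sin(125°)
sin(125°) ≈ 0.819152
A ≈ ½·288·0.819152 = 144·0.819152 ≈ 117.958

Area = 118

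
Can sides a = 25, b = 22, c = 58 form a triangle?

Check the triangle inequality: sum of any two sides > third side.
a + b vs c: 25 + 22 = 47 ≤ 58  ✗
a + c vs b: 25 + 58 = 83 > 22  ✓
b + c vs a: 22 + 58 = 80 > 25  ✓

No: 25 + 22 = 47 is not > 58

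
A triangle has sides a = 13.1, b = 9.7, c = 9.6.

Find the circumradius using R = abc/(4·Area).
First find the area with Heron's formula.
s = (13.1 + 9.7 + 9.6)/2 = 16.2
Area = √(s(s−a)(s−b)(s−c)) = √(16.2·3.1·6.5·6.6) ≈ √2154.44 ≈ 46.4159
abc = 13.1·9.7·9.6 = 1219.872
R = abc/(4·Area) ≈ 1219.872/(4·46.4159) = 1219.872/185.664 ≈ 6.57033

R = 6.57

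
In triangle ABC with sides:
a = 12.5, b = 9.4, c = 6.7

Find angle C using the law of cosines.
c² = a² + b² − 2ab·cos(C)  ⇒  cos(C) = (a² + b² − c²)/(2ab)
cos(C) = (12.5² + 9.4² − 6.7²)/(2·12.5·9.4) = (156.25 + 88.36 − 44.89)/235 = 199.72/235 ≈ 0.849872
C = arccos(0.849872) ≈ 31.8022°

C = 31.8°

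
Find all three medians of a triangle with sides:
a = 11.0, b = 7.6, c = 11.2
Median formula: m_a = ½√(2b² + 2c² − a²) (and cyclically). a² = 121, b² = 57.76, c² = 125.44.
m_a = ½√(2·57.76 + 2·125.44 − 121) = ½√245.4 ≈ ½·15.6652 ≈ 7.83262
m_b = ½√(2·121 + 2·125.44 − 57.76) = ½√435.12 ≈ ½·20.8595 ≈ 10.4298
m_c = ½√(2·121 + 2·57.76 − 125.44) = ½√232.08 ≈ ½·15.2342 ≈ 7.61709

m_a = 7.833, m_b = 10.43, m_c = 7.617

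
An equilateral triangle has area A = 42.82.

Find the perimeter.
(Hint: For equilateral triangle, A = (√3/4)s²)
A = (√3/4)s²  ⇒  s² = 4A/√3 = 4·42.82/√3 = 171.28/1.73205 ≈ 98.8886
s ≈ √98.8886 ≈ 9.94427
Perimeter = 3s ≈ 3·9.94427 ≈ 29.8328

Perimeter = 29.83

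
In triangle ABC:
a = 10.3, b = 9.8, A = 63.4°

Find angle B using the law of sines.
a/sin(A) = b/sin(B)  ⇒  sin(B) = b·sin(A)/a = 9.8·sin(63.4°)/10.3
sin(63.4°) ≈ 0.894154
sin(B) ≈ 9.8·0.894154/10.3 ≈ 8.76271/10.3 ≈ 0.850749
B = arcsin(0.850749) ≈ 58.2932°
(Since b ≤ a we need B ≤ A, so the obtuse alternative 180° − 58.2932° ≈ 121.707° is rejected.)

B = 58.29°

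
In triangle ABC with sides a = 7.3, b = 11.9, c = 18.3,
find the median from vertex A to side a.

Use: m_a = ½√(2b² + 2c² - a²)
m_a = ½√(2·11.9² + 2·18.3² − 7.3²) = ½√(2·141.61 + 2·334.89 − 53.29) = ½√(283.22 + 669.78 − 53.29) = ½√899.71
√899.71 ≈ 29.9952, so m_a ≈ 14.9976

m_a = 15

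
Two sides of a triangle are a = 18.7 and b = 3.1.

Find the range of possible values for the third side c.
Triangle inequality: |a − b| < c < a + b
|a − b| = |18.7 − 3.1| = 15.6
a + b = 18.7 + 3.1 = 21.8

15.6 < c < 21.8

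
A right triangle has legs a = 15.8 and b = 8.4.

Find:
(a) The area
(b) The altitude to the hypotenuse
(a) The legs are perpendicular, so Area = ½·a·b = ½·15.8·8.4 = ½·132.72 = 66.36
(b) Hypotenuse c = √(a² + b²) = √(249.64 + 70.56) = √320.2 ≈ 17.8941
    Area = ½·c·h_c  ⇒  h_c = 2·Area/c = 132.72/17.8941 ≈ 7.41696

Area = 66.36, h_c = 7.417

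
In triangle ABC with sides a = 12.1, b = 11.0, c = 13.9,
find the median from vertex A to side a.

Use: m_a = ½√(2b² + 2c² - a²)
m_a = ½√(2·11.0² + 2·13.9² − 12.1²) = ½√(2·121 + 2·193.21 − 146.41) = ½√(242 + 386.42 − 146.41) = ½√482.01
√482.01 ≈ 21.9547, so m_a ≈ 10.9774

m_a = 10.98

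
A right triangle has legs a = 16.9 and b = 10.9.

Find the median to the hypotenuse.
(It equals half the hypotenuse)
Hypotenuse c = √(a² + b²) = √(285.61 + 118.81) = √404.42 ≈ 20.1102
Median to hypotenuse = c/2 ≈ 20.1102/2 ≈ 10.0551

Median = 10.06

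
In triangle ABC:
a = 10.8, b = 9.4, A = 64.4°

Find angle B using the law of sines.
a/sin(A) = b/sin(B)  ⇒  sin(B) = b·sin(A)/a = 9.4·sin(64.4°)/10.8
sin(64.4°) ≈ 0.901833
sin(B) ≈ 9.4·0.901833/10.8 ≈ 8.47723/10.8 ≈ 0.784928
B = arcsin(0.784928) ≈ 51.714°
(Since b ≤ a we need B ≤ A, so the obtuse alternative 180° − 51.714° ≈ 128.286° is rejected.)

B = 51.71°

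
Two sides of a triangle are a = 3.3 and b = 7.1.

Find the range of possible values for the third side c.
Triangle inequality: |a − b| < c < a + b
|a − b| = |3.3 − 7.1| = 3.8
a + b = 3.3 + 7.1 = 10.4

3.8 < c < 10.4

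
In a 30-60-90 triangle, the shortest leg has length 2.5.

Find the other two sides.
In a 30-60-90 triangle the sides are in ratio 1 : √3 : 2 (short leg : long leg : hypotenuse).
Long leg = 2.5·√3 ≈ 2.5·1.73205 ≈ 4.33013
Hypotenuse = 2·2.5 = 5

Long leg = 2.5√3 = 4.33, Hypotenuse = 5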